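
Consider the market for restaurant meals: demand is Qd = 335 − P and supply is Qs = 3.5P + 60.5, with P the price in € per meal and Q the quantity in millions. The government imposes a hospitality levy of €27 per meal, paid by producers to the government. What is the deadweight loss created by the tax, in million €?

Deadweight loss = €283.5 million.

Before the tax: set 335 − P = 3.5P + 60.5 → P* = €61, Q* = 274.
With the tax collected from producers, supply shifts: Qs = 3.5(P − 27) + 60.5.
New equilibrium: consumers pay €82, producers receive €55, Q = 253. (Wedge: Pb − Ps = 27.)
Quantity falls by |ΔQ| = |274 − 253| = 21.
DWL = ½ · t · |ΔQ| = ½ · 27 · 21 = €283.5.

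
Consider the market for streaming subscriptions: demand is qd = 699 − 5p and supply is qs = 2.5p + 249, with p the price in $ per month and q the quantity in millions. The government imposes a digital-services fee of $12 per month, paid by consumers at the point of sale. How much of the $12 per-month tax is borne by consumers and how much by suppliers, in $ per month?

Before the tax: set 699 − 5p = 2.5p + 249 → p* = $60, q* = 399.
With the tax collected from consumers, demand (in seller-price terms) shifts: qd = 699 − 5(p + 12).
New equilibrium: consumers pay $64, suppliers receive $52, q = 379. (Wedge: pb − ps = 12.)
Burden on consumers: $4; on suppliers: $8. (They sum to $12.)
The less price-elastic side of the market bears the larger share of a per-unit tax.

Consumers bear $4 per month; suppliers bear $8 per month.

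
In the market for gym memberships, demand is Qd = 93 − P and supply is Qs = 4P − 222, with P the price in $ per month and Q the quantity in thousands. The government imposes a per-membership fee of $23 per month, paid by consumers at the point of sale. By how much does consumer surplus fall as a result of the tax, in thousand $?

Without the tax, 93 − P = 4P − 222 gives 5P = 315, so P* = $63 and Q* = 30.
With the tax collected from consumers, demand (in seller-price terms) shifts: Qd = 93 − (P + 23).
Solving gives Q = 11.6 with consumers paying $81.4 and suppliers receiving $58.4 (the $23 wedge).
ΔCS is the trapezoid between Q = 11.6 and Q = 30 of height $18.4: ½ · (30 + 11.6) · 18.4 = $382.72.

Consumer surplus falls by $382.72 thousand.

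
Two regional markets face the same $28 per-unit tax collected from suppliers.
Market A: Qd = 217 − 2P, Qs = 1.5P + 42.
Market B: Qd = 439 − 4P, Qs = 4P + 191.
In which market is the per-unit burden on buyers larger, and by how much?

Market B, by $2.

Market A: pre-tax P* = $50, Q* = 117; post-tax Q = 93; per-unit burden on buyers = $12.
Market B: pre-tax P* = $31, Q* = 315; post-tax Q = 259; per-unit burden on buyers = $14.
Difference: $12 vs $14 → market B is larger by $2.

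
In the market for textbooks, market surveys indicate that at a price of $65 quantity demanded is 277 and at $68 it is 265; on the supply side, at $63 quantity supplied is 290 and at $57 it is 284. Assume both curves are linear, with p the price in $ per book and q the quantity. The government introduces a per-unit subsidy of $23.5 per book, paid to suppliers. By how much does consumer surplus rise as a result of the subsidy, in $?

Demand slope: (265 − 277)/(68 − 65) = -4, so qd = 537 − 4p.
Supply slope: (284 − 290)/(57 − 63) = 1, so qs = p + 227.
Without the subsidy, 537 − 4p = p + 227 gives 5p = 310, so p* = $62 and q* = 289.
With a per-unit subsidy paid to suppliers, each receives p + 23.5 per unit sold, so supply becomes qs = (p + 23.5) + 227.
New equilibrium: buyers pay $57.3, suppliers receive $80.8, q = 307.8. (Wedge: pb − ps = −23.5.)
ΔCS is the trapezoid between Q = 307.8 and Q = 289 of height $4.7: ½ · (289 + 307.8) · 4.7 = $1402.48.

Consumer surplus rises by $1402.48.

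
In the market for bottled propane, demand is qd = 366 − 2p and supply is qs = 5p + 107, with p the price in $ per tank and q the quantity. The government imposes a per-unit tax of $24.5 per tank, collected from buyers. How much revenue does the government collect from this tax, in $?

Tax revenue = $6296.5.

Before the tax: set 366 − 2p = 5p + 107 → p* = $37, q* = 292.
With the tax collected from buyers, demand (in seller-price terms) shifts: qd = 366 − 2(p + 24.5).
Solving gives q = 257 with buyers paying $54.5 and suppliers receiving $30 (the $24.5 wedge).
Revenue = t · Q = 24.5 · 257 = $6296.5.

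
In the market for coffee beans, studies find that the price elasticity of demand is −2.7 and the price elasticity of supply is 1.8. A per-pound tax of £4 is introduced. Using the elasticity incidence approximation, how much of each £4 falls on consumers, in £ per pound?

Consumers bear ≈ £1.6 per pound.

Incidence ratio: consumers' share ≈ εs / (εs + |εd|) = 1.8 / (1.8 + 2.7) = 0.4.
So consumers bear ≈ 0.4 × £4 = £1.6; suppliers bear £2.4.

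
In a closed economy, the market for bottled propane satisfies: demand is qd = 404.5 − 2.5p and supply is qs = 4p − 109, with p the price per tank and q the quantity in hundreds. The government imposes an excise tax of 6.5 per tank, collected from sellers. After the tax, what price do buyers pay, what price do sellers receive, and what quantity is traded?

Buyers pay 83; sellers receive 76.5; quantity = 197.

Without the tax, 404.5 − 2.5p = 4p − 109 gives 6.5p = 513.5, so p* = 79 and q* = 207.
With the tax collected from sellers, supply shifts: qs = 4(p − 6.5) − 109.
Solving gives q = 197 with buyers paying 83 and sellers receiving 76.5 (the 6.5 wedge).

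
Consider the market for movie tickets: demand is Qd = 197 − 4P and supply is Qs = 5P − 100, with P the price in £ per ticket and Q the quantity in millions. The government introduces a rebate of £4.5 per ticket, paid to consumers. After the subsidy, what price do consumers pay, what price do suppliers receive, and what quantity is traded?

Before the subsidy: set 197 − 4P = 5P − 100 → P* = £33, Q* = 65.
With a per-unit subsidy paid to consumers, each effectively pays P − 4.5, so demand becomes Qd = 197 − 4(P − 4.5).
New equilibrium: consumers pay £30.5, suppliers receive £35, Q = 75. (Wedge: Pb − Ps = −4.5.)

Consumers pay £30.5; suppliers receive £35; quantity = 75.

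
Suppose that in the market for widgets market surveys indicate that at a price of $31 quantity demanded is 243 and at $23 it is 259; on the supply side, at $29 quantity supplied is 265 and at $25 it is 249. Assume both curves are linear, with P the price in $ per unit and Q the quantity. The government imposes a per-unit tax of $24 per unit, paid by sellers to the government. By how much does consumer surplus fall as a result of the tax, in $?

Demand slope: (259 − 243)/(23 − 31) = -2, so Qd = 305 − 2P.
Supply slope: (249 − 265)/(25 − 29) = 4, so Qs = 4P + 149.
Before the tax: set 305 − 2P = 4P + 149 → P* = $26, Q* = 253.
With the tax collected from sellers, supply shifts: Qs = 4(P − 24) + 149.
New equilibrium: buyers pay $42, sellers receive $18, Q = 221. (Wedge: Pb − Ps = 24.)
ΔCS is the trapezoid between Q = 221 and Q = 253 of height $16: ½ · (253 + 221) · 16 = $3792.

Consumer surplus falls by $3792.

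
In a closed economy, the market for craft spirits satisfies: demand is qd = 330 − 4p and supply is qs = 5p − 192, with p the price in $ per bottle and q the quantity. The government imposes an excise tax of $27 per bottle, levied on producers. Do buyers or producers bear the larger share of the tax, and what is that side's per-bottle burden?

Without the tax, 330 − 4p = 5p − 192 gives 9p = 522, so p* = $58 and q* = 98.
With the tax collected from producers, supply shifts: qs = 5(p − 27) − 192.
New equilibrium: buyers pay $73, producers receive $46, q = 38. (Wedge: pb − ps = 27.)
Per-bottle burden: buyers $15, producers $12.
Buyers take the larger share because demand is less price-elastic here (demand slope 4 vs supply slope 5).

Buyers bear the larger share: $15 per bottle.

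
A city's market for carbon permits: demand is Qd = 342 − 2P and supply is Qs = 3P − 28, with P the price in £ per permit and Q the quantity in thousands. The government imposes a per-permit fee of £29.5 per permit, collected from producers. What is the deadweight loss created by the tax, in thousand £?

Deadweight loss = £522.15 thousand.

Before the tax: set 342 − 2P = 3P − 28 → P* = £74, Q* = 194.
With the tax collected from producers, supply shifts: Qs = 3(P − 29.5) − 28.
Solving gives Q = 158.6 with consumers paying £91.7 and producers receiving £62.2 (the £29.5 wedge).
Quantity falls by |ΔQ| = |194 − 158.6| = 35.4.
DWL = ½ · t · |ΔQ| = ½ · 29.5 · 35.4 = £522.15.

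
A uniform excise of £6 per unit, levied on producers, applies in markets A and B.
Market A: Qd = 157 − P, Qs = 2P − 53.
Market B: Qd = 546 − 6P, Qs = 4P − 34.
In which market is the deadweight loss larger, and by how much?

Market B, by £31.2.

Market A: pre-tax P* = £70, Q* = 87; post-tax Q = 83; deadweight loss = £12.
Market B: pre-tax P* = £58, Q* = 198; post-tax Q = 183.6; deadweight loss = £43.2.
Difference: £12 vs £43.2 → market B is larger by £31.2.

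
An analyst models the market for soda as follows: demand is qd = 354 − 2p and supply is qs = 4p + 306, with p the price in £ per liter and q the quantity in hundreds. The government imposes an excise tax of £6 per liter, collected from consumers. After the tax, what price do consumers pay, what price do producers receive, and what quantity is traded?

Consumers pay £12; producers receive £6; quantity = 330.

Without the tax, 354 − 2p = 4p + 306 gives 6p = 48, so p* = £8 and q* = 338.
With the tax collected from consumers, demand (in seller-price terms) shifts: qd = 354 − 2(p + 6).
New equilibrium: consumers pay £12, producers receive £6, q = 330. (Wedge: pb − ps = 6.)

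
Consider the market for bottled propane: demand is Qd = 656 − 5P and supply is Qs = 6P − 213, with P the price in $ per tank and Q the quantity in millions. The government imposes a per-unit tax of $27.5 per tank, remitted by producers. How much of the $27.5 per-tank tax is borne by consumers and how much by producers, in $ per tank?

Consumers bear $15 per tank; producers bear $12.5 per tank.

Without the tax, 656 − 5P = 6P − 213 gives 11P = 869, so P* = $79 and Q* = 261.
With the tax collected from producers, supply shifts: Qs = 6(P − 27.5) − 213.
New equilibrium: consumers pay $94, producers receive $66.5, Q = 186. (Wedge: Pb − Ps = 27.5.)
Burden on consumers: $15; on producers: $12.5. (They sum to $27.5.)
The less price-elastic side of the market bears the larger share of a per-unit tax.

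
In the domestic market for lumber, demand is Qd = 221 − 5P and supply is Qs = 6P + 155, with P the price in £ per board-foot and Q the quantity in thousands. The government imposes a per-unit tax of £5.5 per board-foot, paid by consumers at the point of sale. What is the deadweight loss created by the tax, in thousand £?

Before the tax: set 221 − 5P = 6P + 155 → P* = £6, Q* = 191.
With the tax collected from consumers, demand (in seller-price terms) shifts: Qd = 221 − 5(P + 5.5).
New equilibrium: consumers pay £9, producers receive £3.5, Q = 176. (Wedge: Pb − Ps = 5.5.)
Quantity falls by |ΔQ| = |191 − 176| = 15.
DWL = ½ · t · |ΔQ| = ½ · 5.5 · 15 = £41.25.

Deadweight loss = £41.25 thousand.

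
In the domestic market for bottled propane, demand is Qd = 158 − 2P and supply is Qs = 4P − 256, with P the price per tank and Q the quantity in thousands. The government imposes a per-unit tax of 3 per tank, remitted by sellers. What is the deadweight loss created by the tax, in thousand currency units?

Deadweight loss = 6 thousand.

Before the tax: set 158 − 2P = 4P − 256 → P* = 69, Q* = 20.
With the tax collected from sellers, supply shifts: Qs = 4(P − 3) − 256.
Solving gives Q = 16 with consumers paying 71 and sellers receiving 68 (the 3 wedge).
Quantity falls by |ΔQ| = |20 − 16| = 4.
DWL = ½ · t · |ΔQ| = ½ · 3 · 4 = 6.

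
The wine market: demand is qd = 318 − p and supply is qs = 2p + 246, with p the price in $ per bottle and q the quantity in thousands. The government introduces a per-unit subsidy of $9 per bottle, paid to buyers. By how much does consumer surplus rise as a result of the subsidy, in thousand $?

Without the subsidy, 318 − p = 2p + 246 gives 3p = 72, so p* = $24 and q* = 294.
With a per-unit subsidy paid to buyers, each effectively pays p − 9, so demand becomes qd = 318 − (p − 9).
Solving gives q = 300 with buyers paying $18 and sellers receiving $27 (the $9 wedge).
ΔCS is the trapezoid between Q = 300 and Q = 294 of height $6: ½ · (294 + 300) · 6 = $1782.

Consumer surplus rises by $1782 thousand.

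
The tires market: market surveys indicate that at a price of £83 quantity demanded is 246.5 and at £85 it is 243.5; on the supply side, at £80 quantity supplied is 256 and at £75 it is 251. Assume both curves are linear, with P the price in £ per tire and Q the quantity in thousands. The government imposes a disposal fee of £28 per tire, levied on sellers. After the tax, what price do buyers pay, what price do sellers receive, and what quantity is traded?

Buyers pay £89.2; sellers receive £61.2; quantity = 237.2.

Demand slope: (243.5 − 246.5)/(85 − 83) = -1.5, so Qd = 371 − 1.5P.
Supply slope: (251 − 256)/(75 − 80) = 1, so Qs = P + 176.
Before the tax: set 371 − 1.5P = P + 176 → P* = £78, Q* = 254.
With the tax collected from sellers, supply shifts: Qs = (P − 28) + 176.
Solving gives Q = 237.2 with buyers paying £89.2 and sellers receiving £61.2 (the £28 wedge).
The less price-elastic side of the market bears the larger share of a per-unit tax.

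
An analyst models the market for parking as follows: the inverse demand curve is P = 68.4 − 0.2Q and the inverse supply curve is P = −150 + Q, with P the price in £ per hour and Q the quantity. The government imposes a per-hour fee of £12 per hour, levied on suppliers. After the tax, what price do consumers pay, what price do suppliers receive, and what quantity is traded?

Consumers pay £34; suppliers receive £22; quantity = 172.

Inverting to Q(P) form: Qd = 342 − 5P; Qs = P + 150.
Without the tax, 342 − 5P = P + 150 gives 6P = 192, so P* = £32 and Q* = 182.
With the tax collected from suppliers, supply shifts: Qs = (P − 12) + 150.
New equilibrium: consumers pay £34, suppliers receive £22, Q = 172. (Wedge: Pb − Ps = 12.)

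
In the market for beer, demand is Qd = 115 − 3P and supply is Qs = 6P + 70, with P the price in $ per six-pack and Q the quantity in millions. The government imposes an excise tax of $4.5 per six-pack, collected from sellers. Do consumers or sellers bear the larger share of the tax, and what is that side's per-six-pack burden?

Consumers bear the larger share: $3 per six-pack.

Before the tax: set 115 − 3P = 6P + 70 → P* = $5, Q* = 100.
With the tax collected from sellers, supply shifts: Qs = 6(P − 4.5) + 70.
Solving gives Q = 91 with consumers paying $8 and sellers receiving $3.5 (the $4.5 wedge).
Per-six-pack burden: consumers $3, sellers $1.5.
Consumers take the larger share because demand is less price-elastic here (demand slope 3 vs supply slope 6).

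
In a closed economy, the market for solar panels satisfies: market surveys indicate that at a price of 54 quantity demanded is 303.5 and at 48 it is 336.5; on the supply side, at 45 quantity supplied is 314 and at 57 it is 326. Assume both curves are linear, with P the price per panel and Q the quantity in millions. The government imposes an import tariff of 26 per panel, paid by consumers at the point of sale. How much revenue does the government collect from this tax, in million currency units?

Demand slope: (336.5 − 303.5)/(48 − 54) = -5.5, so Qd = 600.5 − 5.5P.
Supply slope: (326 − 314)/(57 − 45) = 1, so Qs = P + 269.
Before the tax: set 600.5 − 5.5P = P + 269 → P* = 51, Q* = 320.
With the tax collected from consumers, demand (in seller-price terms) shifts: Qd = 600.5 − 5.5(P + 26).
Solving gives Q = 298 with consumers paying 55 and sellers receiving 29 (the 26 wedge).
Revenue = t · Q = 26 · 298 = 7748.

Tax revenue = 7748 million.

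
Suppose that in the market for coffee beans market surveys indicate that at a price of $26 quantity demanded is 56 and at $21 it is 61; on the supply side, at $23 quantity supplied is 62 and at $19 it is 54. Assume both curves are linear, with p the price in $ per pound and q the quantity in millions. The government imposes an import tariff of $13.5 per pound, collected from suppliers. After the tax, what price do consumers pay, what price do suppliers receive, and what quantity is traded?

Consumers pay $31; suppliers receive $17.5; quantity = 51.

Demand slope: (61 − 56)/(21 − 26) = -1, so qd = 82 − p.
Supply slope: (54 − 62)/(19 − 23) = 2, so qs = 2p + 16.
Without the tax, 82 − p = 2p + 16 gives 3p = 66, so p* = $22 and q* = 60.
With the tax collected from suppliers, supply shifts: qs = 2(p − 13.5) + 16.
Solving gives q = 51 with consumers paying $31 and suppliers receiving $17.5 (the $13.5 wedge).
The less price-elastic side of the market bears the larger share of a per-unit tax.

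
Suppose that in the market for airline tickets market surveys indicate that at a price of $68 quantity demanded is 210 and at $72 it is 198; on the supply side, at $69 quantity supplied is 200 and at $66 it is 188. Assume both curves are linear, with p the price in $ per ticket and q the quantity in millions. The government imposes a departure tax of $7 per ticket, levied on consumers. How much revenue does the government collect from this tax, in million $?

Tax revenue = $1344 million.

Demand slope: (198 − 210)/(72 − 68) = -3, so qd = 414 − 3p.
Supply slope: (188 − 200)/(66 − 69) = 4, so qs = 4p − 76.
Without the tax, 414 − 3p = 4p − 76 gives 7p = 490, so p* = $70 and q* = 204.
With the tax collected from consumers, demand (in seller-price terms) shifts: qd = 414 − 3(p + 7).
Solving gives q = 192 with consumers paying $74 and suppliers receiving $67 (the $7 wedge).
Revenue = t · Q = 7 · 192 = $1344.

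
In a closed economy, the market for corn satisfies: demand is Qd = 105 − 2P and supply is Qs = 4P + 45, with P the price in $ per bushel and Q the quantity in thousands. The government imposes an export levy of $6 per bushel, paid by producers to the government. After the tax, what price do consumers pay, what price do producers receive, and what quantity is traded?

Before the tax: set 105 − 2P = 4P + 45 → P* = $10, Q* = 85.
With the tax collected from producers, supply shifts: Qs = 4(P − 6) + 45.
New equilibrium: consumers pay $14, producers receive $8, Q = 77. (Wedge: Pb − Ps = 6.)

Consumers pay $14; producers receive $8; quantity = 77.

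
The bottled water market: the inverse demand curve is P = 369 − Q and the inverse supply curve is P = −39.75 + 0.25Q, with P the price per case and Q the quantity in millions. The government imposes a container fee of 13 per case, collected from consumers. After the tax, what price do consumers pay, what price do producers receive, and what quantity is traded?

Consumers pay 52.4; producers receive 39.4; quantity = 316.6.

Inverting to Q(P) form: Qd = 369 − P; Qs = 4P + 159.
Without the tax, 369 − P = 4P + 159 gives 5P = 210, so P* = 42 and Q* = 327.
With the tax collected from consumers, demand (in seller-price terms) shifts: Qd = 369 − (P + 13).
Solving gives Q = 316.6 with consumers paying 52.4 and producers receiving 39.4 (the 13 wedge).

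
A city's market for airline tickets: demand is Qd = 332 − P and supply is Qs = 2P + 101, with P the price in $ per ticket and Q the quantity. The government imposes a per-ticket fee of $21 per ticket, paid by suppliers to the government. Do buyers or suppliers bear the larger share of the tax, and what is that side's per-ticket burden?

Buyers bear the larger share: $14 per ticket.

Without the tax, 332 − P = 2P + 101 gives 3P = 231, so P* = $77 and Q* = 255.
With the tax collected from suppliers, supply shifts: Qs = 2(P − 21) + 101.
New equilibrium: buyers pay $91, suppliers receive $70, Q = 241. (Wedge: Pb − Ps = 21.)
Per-ticket burden: buyers $14, suppliers $7.
Buyers take the larger share because demand is less price-elastic here (demand slope 1 vs supply slope 2).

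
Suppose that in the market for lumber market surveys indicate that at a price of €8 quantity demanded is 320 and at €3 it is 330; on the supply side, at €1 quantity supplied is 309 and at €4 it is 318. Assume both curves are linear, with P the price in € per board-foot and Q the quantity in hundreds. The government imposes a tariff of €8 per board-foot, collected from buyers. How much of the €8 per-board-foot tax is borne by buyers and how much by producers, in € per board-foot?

Buyers bear €4.8 per board-foot; producers bear €3.2 per board-foot.

Demand slope: (330 − 320)/(3 − 8) = -2, so Qd = 336 − 2P.
Supply slope: (318 − 309)/(4 − 1) = 3, so Qs = 3P + 306.
Before the tax: set 336 − 2P = 3P + 306 → P* = €6, Q* = 324.
With the tax collected from buyers, demand (in seller-price terms) shifts: Qd = 336 − 2(P + 8).
Solving gives Q = 314.4 with buyers paying €10.8 and producers receiving €2.8 (the €8 wedge).
Burden on buyers: €4.8; on producers: €3.2. (They sum to €8.)
The less price-elastic side of the market bears the larger share of a per-unit tax.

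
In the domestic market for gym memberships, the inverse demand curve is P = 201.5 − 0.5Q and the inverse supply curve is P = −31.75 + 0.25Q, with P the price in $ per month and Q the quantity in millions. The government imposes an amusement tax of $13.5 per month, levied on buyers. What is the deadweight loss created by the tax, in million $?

Inverting to Q(P) form: Qd = 403 − 2P; Qs = 4P + 127.
Without the tax, 403 − 2P = 4P + 127 gives 6P = 276, so P* = $46 and Q* = 311.
With the tax collected from buyers, demand (in seller-price terms) shifts: Qd = 403 − 2(P + 13.5).
New equilibrium: buyers pay $55, suppliers receive $41.5, Q = 293. (Wedge: Pb − Ps = 13.5.)
Quantity falls by |ΔQ| = |311 − 293| = 18.
DWL = ½ · t · |ΔQ| = ½ · 13.5 · 18 = $121.5.

Deadweight loss = $121.5 million.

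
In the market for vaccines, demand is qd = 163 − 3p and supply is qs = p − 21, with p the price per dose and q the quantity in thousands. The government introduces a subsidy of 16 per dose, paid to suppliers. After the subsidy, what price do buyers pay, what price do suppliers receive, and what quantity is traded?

Buyers pay 42; suppliers receive 58; quantity = 37.

Before the subsidy: set 163 − 3p = p − 21 → p* = 46, q* = 25.
With a per-unit subsidy paid to suppliers, each receives p + 16 per unit sold, so supply becomes qs = (p + 16) − 21.
Solving gives q = 37 with buyers paying 42 and suppliers receiving 58 (the 16 wedge).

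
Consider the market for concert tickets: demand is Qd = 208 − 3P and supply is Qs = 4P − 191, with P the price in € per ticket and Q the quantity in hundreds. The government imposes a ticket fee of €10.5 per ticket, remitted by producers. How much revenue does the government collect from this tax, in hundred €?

Tax revenue = €199.5 hundred.

Before the tax: set 208 − 3P = 4P − 191 → P* = €57, Q* = 37.
With the tax collected from producers, supply shifts: Qs = 4(P − 10.5) − 191.
Solving gives Q = 19 with buyers paying €63 and producers receiving €52.5 (the €10.5 wedge).
Revenue = t · Q = 10.5 · 19 = €199.5.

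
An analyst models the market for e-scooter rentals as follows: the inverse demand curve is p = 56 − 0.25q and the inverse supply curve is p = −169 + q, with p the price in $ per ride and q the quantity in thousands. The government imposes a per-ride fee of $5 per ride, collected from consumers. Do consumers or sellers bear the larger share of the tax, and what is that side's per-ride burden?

Sellers bear the larger share: $4 per ride.

Rewrite in direct form: qd = 224 − 4p and qs = p + 169.
Before the tax: set 224 − 4p = p + 169 → p* = $11, q* = 180.
With the tax collected from consumers, demand (in seller-price terms) shifts: qd = 224 − 4(p + 5).
New equilibrium: consumers pay $12, sellers receive $7, q = 176. (Wedge: pb − ps = 5.)
Per-ride burden: consumers $1, sellers $4.
Sellers take the larger share because supply is less price-elastic here (demand slope 4 vs supply slope 1).
The less price-elastic side of the market bears the larger share of a per-unit tax.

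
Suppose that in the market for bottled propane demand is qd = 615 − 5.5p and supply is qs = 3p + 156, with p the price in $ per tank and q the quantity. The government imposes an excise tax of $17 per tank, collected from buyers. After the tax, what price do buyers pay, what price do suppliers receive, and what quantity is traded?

Without the tax, 615 − 5.5p = 3p + 156 gives 8.5p = 459, so p* = $54 and q* = 318.
With the tax collected from buyers, demand (in seller-price terms) shifts: qd = 615 − 5.5(p + 17).
New equilibrium: buyers pay $60, suppliers receive $43, q = 285. (Wedge: pb − ps = 17.)

Buyers pay $60; suppliers receive $43; quantity = 285.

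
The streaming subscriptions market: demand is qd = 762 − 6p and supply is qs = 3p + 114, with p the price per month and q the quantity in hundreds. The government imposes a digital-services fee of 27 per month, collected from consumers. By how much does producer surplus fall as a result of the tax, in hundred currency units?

Before the tax: set 762 − 6p = 3p + 114 → p* = 72, q* = 330.
With the tax collected from consumers, demand (in seller-price terms) shifts: qd = 762 − 6(p + 27).
Solving gives q = 276 with consumers paying 81 and suppliers receiving 54 (the 27 wedge).
ΔPS is the trapezoid between Q = 276 and Q = 330 of height 18: ½ · (330 + 276) · 18 = 5454.

Producer surplus falls by 5454 hundred.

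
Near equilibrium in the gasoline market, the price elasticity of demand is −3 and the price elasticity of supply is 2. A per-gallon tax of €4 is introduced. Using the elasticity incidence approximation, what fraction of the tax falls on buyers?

Incidence ratio: buyers' share ≈ εs / (εs + |εd|) = 2 / (2 + 3) = 0.4.
Supply is the less elastic side, so buyers bear the smaller share.

Buyers' share ≈ 0.4.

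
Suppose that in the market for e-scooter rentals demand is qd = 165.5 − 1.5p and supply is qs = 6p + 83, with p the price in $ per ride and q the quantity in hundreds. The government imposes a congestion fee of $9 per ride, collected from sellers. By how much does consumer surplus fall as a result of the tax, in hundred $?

Consumer surplus falls by $1033.92 hundred.

Without the tax, 165.5 − 1.5p = 6p + 83 gives 7.5p = 82.5, so p* = $11 and q* = 149.
With the tax collected from sellers, supply shifts: qs = 6(p − 9) + 83.
Solving gives q = 138.2 with buyers paying $18.2 and sellers receiving $9.2 (the $9 wedge).
ΔCS is the trapezoid between Q = 138.2 and Q = 149 of height $7.2: ½ · (149 + 138.2) · 7.2 = $1033.92.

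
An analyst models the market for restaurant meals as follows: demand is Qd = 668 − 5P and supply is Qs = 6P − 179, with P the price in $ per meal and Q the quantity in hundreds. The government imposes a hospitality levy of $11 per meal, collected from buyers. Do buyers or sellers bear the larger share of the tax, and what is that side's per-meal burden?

Before the tax: set 668 − 5P = 6P − 179 → P* = $77, Q* = 283.
With the tax collected from buyers, demand (in seller-price terms) shifts: Qd = 668 − 5(P + 11).
Solving gives Q = 253 with buyers paying $83 and sellers receiving $72 (the $11 wedge).
Per-meal burden: buyers $6, sellers $5.
Buyers take the larger share because demand is less price-elastic here (demand slope 5 vs supply slope 6).

Buyers bear the larger share: $6 per meal.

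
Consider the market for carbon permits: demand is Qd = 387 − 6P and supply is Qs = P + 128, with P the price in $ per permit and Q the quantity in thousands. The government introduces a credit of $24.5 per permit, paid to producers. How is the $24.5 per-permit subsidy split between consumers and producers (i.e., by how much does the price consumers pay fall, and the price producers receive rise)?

Consumers gain $3.5 per permit; producers gain $21 per permit.

Without the subsidy, 387 − 6P = P + 128 gives 7P = 259, so P* = $37 and Q* = 165.
With a per-unit subsidy paid to producers, each receives P + 24.5 per unit sold, so supply becomes Qs = (P + 24.5) + 128.
New equilibrium: consumers pay $33.5, producers receive $58, Q = 186. (Wedge: Pb − Ps = −24.5.)
Gain to consumers: $3.5; to producers: $21. (They sum to $24.5.)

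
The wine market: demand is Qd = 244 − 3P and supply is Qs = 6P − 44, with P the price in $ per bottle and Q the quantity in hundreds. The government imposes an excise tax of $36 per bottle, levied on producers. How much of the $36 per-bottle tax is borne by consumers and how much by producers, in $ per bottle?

Consumers bear $24 per bottle; producers bear $12 per bottle.

Before the tax: set 244 − 3P = 6P − 44 → P* = $32, Q* = 148.
With the tax collected from producers, supply shifts: Qs = 6(P − 36) − 44.
New equilibrium: consumers pay $56, producers receive $20, Q = 76. (Wedge: Pb − Ps = 36.)
Burden on consumers: $24; on producers: $12. (They sum to $36.)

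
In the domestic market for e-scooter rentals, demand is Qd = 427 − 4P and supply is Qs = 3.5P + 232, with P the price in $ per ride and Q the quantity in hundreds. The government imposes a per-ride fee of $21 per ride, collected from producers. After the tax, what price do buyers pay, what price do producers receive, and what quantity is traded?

Buyers pay $35.8; producers receive $14.8; quantity = 283.8.

Without the tax, 427 − 4P = 3.5P + 232 gives 7.5P = 195, so P* = $26 and Q* = 323.
With the tax collected from producers, supply shifts: Qs = 3.5(P − 21) + 232.
Solving gives Q = 283.8 with buyers paying $35.8 and producers receiving $14.8 (the $21 wedge).
The less price-elastic side of the market bears the larger share of a per-unit tax.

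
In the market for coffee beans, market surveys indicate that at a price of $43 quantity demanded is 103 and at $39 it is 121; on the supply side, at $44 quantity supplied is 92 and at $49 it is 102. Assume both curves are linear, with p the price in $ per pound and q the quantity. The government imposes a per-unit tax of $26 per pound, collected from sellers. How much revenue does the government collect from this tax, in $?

Demand slope: (121 − 103)/(39 − 43) = -4.5, so qd = 296.5 − 4.5p.
Supply slope: (102 − 92)/(49 − 44) = 2, so qs = 2p + 4.
Without the tax, 296.5 − 4.5p = 2p + 4 gives 6.5p = 292.5, so p* = $45 and q* = 94.
With the tax collected from sellers, supply shifts: qs = 2(p − 26) + 4.
New equilibrium: consumers pay $53, sellers receive $27, q = 58. (Wedge: pb − ps = 26.)
Revenue = t · Q = 26 · 58 = $1508.

Tax revenue = $1508.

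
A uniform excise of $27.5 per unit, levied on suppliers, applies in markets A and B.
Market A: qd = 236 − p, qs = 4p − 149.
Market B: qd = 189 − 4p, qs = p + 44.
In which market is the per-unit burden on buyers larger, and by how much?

Market A, by $16.5.

Market A: pre-tax p* = $77, q* = 159; post-tax q = 137; per-unit burden on buyers = $22.
Market B: pre-tax p* = $29, q* = 73; post-tax q = 51; per-unit burden on buyers = $5.5.
Difference: $22 vs $5.5 → market A is larger by $16.5.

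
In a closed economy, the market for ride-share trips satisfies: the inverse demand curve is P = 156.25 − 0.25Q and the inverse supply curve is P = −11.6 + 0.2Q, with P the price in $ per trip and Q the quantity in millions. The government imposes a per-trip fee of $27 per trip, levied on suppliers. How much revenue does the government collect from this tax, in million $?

Rewrite in direct form: Qd = 625 − 4P and Qs = 5P + 58.
Before the tax: set 625 − 4P = 5P + 58 → P* = $63, Q* = 373.
With the tax collected from suppliers, supply shifts: Qs = 5(P − 27) + 58.
New equilibrium: buyers pay $78, suppliers receive $51, Q = 313. (Wedge: Pb − Ps = 27.)
Revenue = t · Q = 27 · 313 = $8451.

Tax revenue = $8451 million.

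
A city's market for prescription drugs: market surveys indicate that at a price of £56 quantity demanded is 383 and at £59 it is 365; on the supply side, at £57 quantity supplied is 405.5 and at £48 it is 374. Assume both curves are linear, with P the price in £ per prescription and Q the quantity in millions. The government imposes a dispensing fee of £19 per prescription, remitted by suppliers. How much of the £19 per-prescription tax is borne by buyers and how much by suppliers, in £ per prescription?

Demand slope: (365 − 383)/(59 − 56) = -6, so Qd = 719 − 6P.
Supply slope: (374 − 405.5)/(48 − 57) = 3.5, so Qs = 3.5P + 206.
Before the tax: set 719 − 6P = 3.5P + 206 → P* = £54, Q* = 395.
With the tax collected from suppliers, supply shifts: Qs = 3.5(P − 19) + 206.
New equilibrium: buyers pay £61, suppliers receive £42, Q = 353. (Wedge: Pb − Ps = 19.)
Burden on buyers: £7; on suppliers: £12. (They sum to £19.)

Buyers bear £7 per prescription; suppliers bear £12 per prescription.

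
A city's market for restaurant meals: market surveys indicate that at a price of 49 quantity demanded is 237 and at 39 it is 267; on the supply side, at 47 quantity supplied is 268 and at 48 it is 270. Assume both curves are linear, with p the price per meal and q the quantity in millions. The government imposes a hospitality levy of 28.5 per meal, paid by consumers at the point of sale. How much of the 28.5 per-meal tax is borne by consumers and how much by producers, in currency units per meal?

Demand slope: (267 − 237)/(39 − 49) = -3, so qd = 384 − 3p.
Supply slope: (270 − 268)/(48 − 47) = 2, so qs = 2p + 174.
Before the tax: set 384 − 3p = 2p + 174 → p* = 42, q* = 258.
With the tax collected from consumers, demand (in seller-price terms) shifts: qd = 384 − 3(p + 28.5).
New equilibrium: consumers pay 53.4, producers receive 24.9, q = 223.8. (Wedge: pb − ps = 28.5.)
Burden on consumers: 11.4; on producers: 17.1. (They sum to 28.5.)
The less price-elastic side of the market bears the larger share of a per-unit tax.

Consumers bear 11.4 per meal; producers bear 17.1 per meal.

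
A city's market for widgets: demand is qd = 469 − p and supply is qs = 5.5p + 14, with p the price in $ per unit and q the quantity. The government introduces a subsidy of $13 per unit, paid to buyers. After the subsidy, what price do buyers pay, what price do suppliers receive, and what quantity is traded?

Before the subsidy: set 469 − p = 5.5p + 14 → p* = $70, q* = 399.
With a per-unit subsidy paid to buyers, each effectively pays p − 13, so demand becomes qd = 469 − (p − 13).
New equilibrium: buyers pay $59, suppliers receive $72, q = 410. (Wedge: pb − ps = −13.)

Buyers pay $59; suppliers receive $72; quantity = 410.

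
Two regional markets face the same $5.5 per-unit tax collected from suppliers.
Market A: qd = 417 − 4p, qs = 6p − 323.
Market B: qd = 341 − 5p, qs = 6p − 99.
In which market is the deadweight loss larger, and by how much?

Market B, by $4.95.

Market A: pre-tax p* = $74, q* = 121; post-tax q = 107.8; deadweight loss = $36.3.
Market B: pre-tax p* = $40, q* = 141; post-tax q = 126; deadweight loss = $41.25.
Difference: $36.3 vs $41.25 → market B is larger by $4.95.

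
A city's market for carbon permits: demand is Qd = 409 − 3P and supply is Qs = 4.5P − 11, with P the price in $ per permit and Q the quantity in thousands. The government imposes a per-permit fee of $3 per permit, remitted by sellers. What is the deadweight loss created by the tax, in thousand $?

Deadweight loss = $8.1 thousand.

Without the tax, 409 − 3P = 4.5P − 11 gives 7.5P = 420, so P* = $56 and Q* = 241.
With the tax collected from sellers, supply shifts: Qs = 4.5(P − 3) − 11.
New equilibrium: consumers pay $57.8, sellers receive $54.8, Q = 235.6. (Wedge: Pb − Ps = 3.)
Quantity falls by |ΔQ| = |241 − 235.6| = 5.4.
DWL = ½ · t · |ΔQ| = ½ · 3 · 5.4 = $8.1.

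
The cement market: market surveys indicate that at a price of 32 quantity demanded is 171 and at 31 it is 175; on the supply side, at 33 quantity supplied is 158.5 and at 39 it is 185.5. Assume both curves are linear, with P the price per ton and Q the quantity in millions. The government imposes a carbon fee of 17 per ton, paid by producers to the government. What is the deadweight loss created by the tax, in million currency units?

Deadweight loss = 306 million.

Demand slope: (175 − 171)/(31 − 32) = -4, so Qd = 299 − 4P.
Supply slope: (185.5 − 158.5)/(39 − 33) = 4.5, so Qs = 4.5P + 10.
Before the tax: set 299 − 4P = 4.5P + 10 → P* = 34, Q* = 163.
With the tax collected from producers, supply shifts: Qs = 4.5(P − 17) + 10.
New equilibrium: consumers pay 43, producers receive 26, Q = 127. (Wedge: Pb − Ps = 17.)
Quantity falls by |ΔQ| = |163 − 127| = 36.
DWL = ½ · t · |ΔQ| = ½ · 17 · 36 = 306.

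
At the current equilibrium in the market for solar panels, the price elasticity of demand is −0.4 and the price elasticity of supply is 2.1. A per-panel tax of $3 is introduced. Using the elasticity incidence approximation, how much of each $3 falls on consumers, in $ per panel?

Consumers bear ≈ $2.52 per panel.

Incidence ratio: consumers' share ≈ εs / (εs + |εd|) = 2.1 / (2.1 + 0.4) = 0.84.
So consumers bear ≈ 0.84 × $3 = $2.52; sellers bear $0.48.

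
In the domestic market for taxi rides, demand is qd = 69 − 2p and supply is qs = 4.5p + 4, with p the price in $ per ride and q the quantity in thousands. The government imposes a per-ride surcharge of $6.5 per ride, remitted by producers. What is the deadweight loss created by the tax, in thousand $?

Without the tax, 69 − 2p = 4.5p + 4 gives 6.5p = 65, so p* = $10 and q* = 49.
With the tax collected from producers, supply shifts: qs = 4.5(p − 6.5) + 4.
New equilibrium: consumers pay $14.5, producers receive $8, q = 40. (Wedge: pb − ps = 6.5.)
Quantity falls by |ΔQ| = |49 − 40| = 9.
DWL = ½ · t · |ΔQ| = ½ · 6.5 · 9 = $29.25.

Deadweight loss = $29.25 thousand.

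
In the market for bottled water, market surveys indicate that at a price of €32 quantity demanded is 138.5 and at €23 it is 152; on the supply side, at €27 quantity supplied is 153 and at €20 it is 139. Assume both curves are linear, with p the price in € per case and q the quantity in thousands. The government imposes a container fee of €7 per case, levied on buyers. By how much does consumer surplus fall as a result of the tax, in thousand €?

Consumer surplus falls by €584 thousand.

Demand slope: (152 − 138.5)/(23 − 32) = -1.5, so qd = 186.5 − 1.5p.
Supply slope: (139 − 153)/(20 − 27) = 2, so qs = 2p + 99.
Without the tax, 186.5 − 1.5p = 2p + 99 gives 3.5p = 87.5, so p* = €25 and q* = 149.
With the tax collected from buyers, demand (in seller-price terms) shifts: qd = 186.5 − 1.5(p + 7).
New equilibrium: buyers pay €29, producers receive €22, q = 143. (Wedge: pb − ps = 7.)
ΔCS is the trapezoid between Q = 143 and Q = 149 of height €4: ½ · (149 + 143) · 4 = €584.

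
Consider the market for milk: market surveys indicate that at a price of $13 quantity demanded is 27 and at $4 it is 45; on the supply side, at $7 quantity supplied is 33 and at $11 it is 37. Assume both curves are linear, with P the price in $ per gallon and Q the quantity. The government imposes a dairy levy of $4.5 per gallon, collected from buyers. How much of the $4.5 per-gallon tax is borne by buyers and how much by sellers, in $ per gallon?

Buyers bear $1.5 per gallon; sellers bear $3 per gallon.

Demand slope: (45 − 27)/(4 − 13) = -2, so Qd = 53 − 2P.
Supply slope: (37 − 33)/(11 − 7) = 1, so Qs = P + 26.
Before the tax: set 53 − 2P = P + 26 → P* = $9, Q* = 35.
With the tax collected from buyers, demand (in seller-price terms) shifts: Qd = 53 − 2(P + 4.5).
New equilibrium: buyers pay $10.5, sellers receive $6, Q = 32. (Wedge: Pb − Ps = 4.5.)
Burden on buyers: $1.5; on sellers: $3. (They sum to $4.5.)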